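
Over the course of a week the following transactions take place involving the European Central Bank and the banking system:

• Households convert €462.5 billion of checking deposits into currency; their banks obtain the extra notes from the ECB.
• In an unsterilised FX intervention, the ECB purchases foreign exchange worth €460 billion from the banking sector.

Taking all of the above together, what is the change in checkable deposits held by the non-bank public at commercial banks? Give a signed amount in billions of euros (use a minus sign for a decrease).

Currency withdrawal €462.5 billion: non-bank counterparties' bank balances fall → −€462.5B.
FX purchase €460 billion: the counterparty is a bank, so public deposits are unchanged → 0.
Net: −462.5 + 0 = -€462.5 billion.

-€462.5 billion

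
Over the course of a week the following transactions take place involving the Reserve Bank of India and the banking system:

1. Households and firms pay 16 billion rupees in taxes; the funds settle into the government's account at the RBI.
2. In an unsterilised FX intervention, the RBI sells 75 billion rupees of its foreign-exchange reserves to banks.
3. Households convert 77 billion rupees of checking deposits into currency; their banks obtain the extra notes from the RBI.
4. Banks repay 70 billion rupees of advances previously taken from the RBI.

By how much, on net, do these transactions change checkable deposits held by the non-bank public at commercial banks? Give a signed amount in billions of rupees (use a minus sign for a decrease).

RBI balance sheet:
  Assets:      Loans to banks −70B, Foreign assets −75B
  Liabilities: Bank reserves −238B, Currency in circulation +77B, Government deposits +16B
Commercial banking system:
  Assets:      Reserves at CB −238B, Foreign assets +75B
  Liabilities: Checkable deposits −93B, Borrowings from CB −70B
So the change in checkable deposits held by the non-bank public at commercial banks is -93 billion.

-93 billion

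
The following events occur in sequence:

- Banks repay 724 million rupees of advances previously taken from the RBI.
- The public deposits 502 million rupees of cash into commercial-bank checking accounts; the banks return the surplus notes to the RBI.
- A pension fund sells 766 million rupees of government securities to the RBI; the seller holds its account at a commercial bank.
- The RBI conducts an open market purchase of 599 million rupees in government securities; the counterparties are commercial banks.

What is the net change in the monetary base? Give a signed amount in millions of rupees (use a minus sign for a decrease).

+641 million

RBI balance sheet:
  Assets:      Securities +1365M, Loans to banks −724M
  Liabilities: Bank reserves +1143M, Currency in circulation −502M
Monetary base = currency + reserves: −502M + (+1143M) = +641 million.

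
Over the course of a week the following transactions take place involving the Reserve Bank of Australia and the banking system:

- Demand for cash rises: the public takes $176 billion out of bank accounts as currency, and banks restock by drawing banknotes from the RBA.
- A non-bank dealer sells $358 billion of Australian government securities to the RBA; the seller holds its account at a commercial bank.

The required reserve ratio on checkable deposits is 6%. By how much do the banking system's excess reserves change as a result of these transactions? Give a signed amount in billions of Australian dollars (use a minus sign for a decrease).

+$171.08 billion

Currency withdrawal $176 billion: reserves −$176B, deposits −$176B.
Asset purchase (from non-banks) $358 billion: reserves +$358B, deposits +$358B.
Totals: Δreserves = +$182B, Δdeposits = +$182B.
Δrequired reserves = 6% × +$182B = +$10.92B.
Δexcess reserves = Δreserves − Δrequired = +$182B − (+$10.92B) = +$171.08 billion.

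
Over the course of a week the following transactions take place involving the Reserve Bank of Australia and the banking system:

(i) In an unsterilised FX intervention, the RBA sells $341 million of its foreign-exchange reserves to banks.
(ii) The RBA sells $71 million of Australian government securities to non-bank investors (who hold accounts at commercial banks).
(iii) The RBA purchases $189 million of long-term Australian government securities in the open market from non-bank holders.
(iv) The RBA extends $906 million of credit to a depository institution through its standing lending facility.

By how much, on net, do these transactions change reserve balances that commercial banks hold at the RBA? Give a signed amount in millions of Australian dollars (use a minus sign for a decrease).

+$683 million

FX sale $341 million: the buying banks pay out of their reserve balances → −$341M.
Asset sale (to non-banks) $71 million: the non-bank buyers' banks settle from reserves → −$71M.
Asset purchase (from non-banks) $189 million: the RBA pays by crediting reserve accounts → +$189M.
Discount-window loan $906 million: the loan is credited to the bank's reserve account → +$906M.
Net: −341 − 71 + 189 + 906 = +$683 million.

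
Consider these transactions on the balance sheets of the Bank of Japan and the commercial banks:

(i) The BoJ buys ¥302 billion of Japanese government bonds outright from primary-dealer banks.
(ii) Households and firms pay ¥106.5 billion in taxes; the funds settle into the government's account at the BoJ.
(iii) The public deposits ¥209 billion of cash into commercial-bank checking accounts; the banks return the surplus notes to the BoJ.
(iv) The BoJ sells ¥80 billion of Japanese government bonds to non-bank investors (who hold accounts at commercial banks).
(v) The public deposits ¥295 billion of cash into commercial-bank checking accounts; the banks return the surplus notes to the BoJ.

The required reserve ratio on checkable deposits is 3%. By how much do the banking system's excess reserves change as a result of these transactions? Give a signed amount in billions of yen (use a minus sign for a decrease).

+¥609.975 billion

OMO purchase (from banks) ¥302 billion: reserves +¥302B, deposits 0.
Government account inflow ¥106.5 billion: reserves −¥106.5B, deposits −¥106.5B.
Currency deposit ¥209 billion: reserves +¥209B, deposits +¥209B.
Asset sale (to non-banks) ¥80 billion: reserves −¥80B, deposits −¥80B.
Currency deposit ¥295 billion: reserves +¥295B, deposits +¥295B.
Totals: Δreserves = +¥619.5B, Δdeposits = +¥317.5B.
Δrequired reserves = 3% × +¥317.5B = +¥9.525B.
Δexcess reserves = Δreserves − Δrequired = +¥619.5B − (+¥9.525B) = +¥609.975 billion.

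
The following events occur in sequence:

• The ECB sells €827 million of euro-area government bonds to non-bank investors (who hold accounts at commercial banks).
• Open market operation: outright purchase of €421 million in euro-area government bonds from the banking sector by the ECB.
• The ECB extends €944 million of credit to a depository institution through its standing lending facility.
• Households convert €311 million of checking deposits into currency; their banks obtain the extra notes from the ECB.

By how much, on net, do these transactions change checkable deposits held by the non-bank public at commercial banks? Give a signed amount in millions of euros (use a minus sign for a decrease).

-€1138 million

ECB balance sheet:
  Assets:      Securities −€406M, Loans to banks +€944M
  Liabilities: Bank reserves +€227M, Currency in circulation +€311M
Commercial banking system:
  Assets:      Reserves at CB +€227M, Securities −€421M
  Liabilities: Checkable deposits −€1138M, Borrowings from CB +€944M
So the change in checkable deposits held by the non-bank public at commercial banks is -€1138 million.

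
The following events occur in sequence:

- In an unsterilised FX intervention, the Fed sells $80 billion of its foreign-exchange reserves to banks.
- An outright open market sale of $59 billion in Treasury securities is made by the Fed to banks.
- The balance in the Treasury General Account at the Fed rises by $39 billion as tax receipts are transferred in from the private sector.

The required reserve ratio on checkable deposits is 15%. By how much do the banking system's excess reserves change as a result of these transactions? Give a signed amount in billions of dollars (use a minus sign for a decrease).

-$172.15 billion

FX sale $80 billion: reserves −$80B, deposits 0.
OMO sale (to banks) $59 billion: reserves −$59B, deposits 0.
Government account inflow $39 billion: reserves −$39B, deposits −$39B.
Totals: Δreserves = −$178B, Δdeposits = −$39B.
Δrequired reserves = 15% × −$39B = −$5.85B.
Δexcess reserves = Δreserves − Δrequired = −$178B − (−$5.85B) = -$172.15 billion.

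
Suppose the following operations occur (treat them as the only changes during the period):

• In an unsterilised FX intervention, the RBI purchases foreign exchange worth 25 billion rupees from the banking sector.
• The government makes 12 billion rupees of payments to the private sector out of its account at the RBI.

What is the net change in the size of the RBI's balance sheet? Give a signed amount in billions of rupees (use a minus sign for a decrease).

RBI balance sheet:
  Assets:      Foreign assets +25B
  Liabilities: Bank reserves +37B, Government deposits −12B
Change in total RBI assets = +25 billion.

+25 billion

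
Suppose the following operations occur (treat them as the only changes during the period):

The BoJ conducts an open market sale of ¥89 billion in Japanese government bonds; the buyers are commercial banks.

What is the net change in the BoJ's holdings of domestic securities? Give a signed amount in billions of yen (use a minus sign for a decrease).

-¥89 billion

BoJ balance sheet:
  Assets:      Securities −¥89B
  Liabilities: Bank reserves −¥89B
So the change in the BoJ's holdings of domestic securities is -¥89 billion.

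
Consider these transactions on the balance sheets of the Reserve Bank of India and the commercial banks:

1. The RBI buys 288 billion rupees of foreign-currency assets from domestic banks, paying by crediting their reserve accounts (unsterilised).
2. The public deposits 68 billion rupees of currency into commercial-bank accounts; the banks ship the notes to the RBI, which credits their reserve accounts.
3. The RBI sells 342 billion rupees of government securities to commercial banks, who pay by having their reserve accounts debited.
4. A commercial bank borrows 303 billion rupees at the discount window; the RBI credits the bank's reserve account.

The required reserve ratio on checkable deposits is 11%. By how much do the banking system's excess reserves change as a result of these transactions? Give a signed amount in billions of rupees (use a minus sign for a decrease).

+309.52 billion

FX purchase 288 billion rupees: reserves +288B, deposits 0.
Currency deposit 68 billion rupees: reserves +68B, deposits +68B.
OMO sale (to banks) 342 billion rupees: reserves −342B, deposits 0.
Discount-window loan 303 billion rupees: reserves +303B, deposits 0.
Totals: Δreserves = +317B, Δdeposits = +68B.
Δrequired reserves = 11% × +68B = +7.48B.
Δexcess reserves = Δreserves − Δrequired = +317B − (+7.48B) = +309.52 billion.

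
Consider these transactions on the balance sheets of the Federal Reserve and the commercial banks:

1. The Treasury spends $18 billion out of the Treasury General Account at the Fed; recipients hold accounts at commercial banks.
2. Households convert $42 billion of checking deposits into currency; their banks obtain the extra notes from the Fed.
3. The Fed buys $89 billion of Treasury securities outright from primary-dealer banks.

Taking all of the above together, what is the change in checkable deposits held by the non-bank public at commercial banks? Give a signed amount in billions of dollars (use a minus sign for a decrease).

Fed balance sheet:
  Assets:      Securities +$89B
  Liabilities: Bank reserves +$65B, Currency in circulation +$42B, Government deposits −$18B
Commercial banking system:
  Assets:      Reserves at CB +$65B, Securities −$89B
  Liabilities: Checkable deposits −$24B
So the change in checkable deposits held by the non-bank public at commercial banks is -$24 billion.

-$24 billion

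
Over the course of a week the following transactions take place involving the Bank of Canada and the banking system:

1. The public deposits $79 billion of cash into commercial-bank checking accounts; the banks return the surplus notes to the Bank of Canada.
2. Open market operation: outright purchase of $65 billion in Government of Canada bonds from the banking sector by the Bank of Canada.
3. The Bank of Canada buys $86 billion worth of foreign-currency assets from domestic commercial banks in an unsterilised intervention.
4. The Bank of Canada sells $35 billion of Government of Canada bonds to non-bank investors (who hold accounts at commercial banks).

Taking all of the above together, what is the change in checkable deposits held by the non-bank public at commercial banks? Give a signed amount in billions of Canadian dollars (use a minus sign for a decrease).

+$44 billion

Bank of Canada balance sheet:
  Assets:      Securities +$30B, Foreign assets +$86B
  Liabilities: Bank reserves +$195B, Currency in circulation −$79B
Commercial banking system:
  Assets:      Reserves at CB +$195B, Securities −$65B, Foreign assets −$86B
  Liabilities: Checkable deposits +$44B
So the change in checkable deposits held by the non-bank public at commercial banks is +$44 billion.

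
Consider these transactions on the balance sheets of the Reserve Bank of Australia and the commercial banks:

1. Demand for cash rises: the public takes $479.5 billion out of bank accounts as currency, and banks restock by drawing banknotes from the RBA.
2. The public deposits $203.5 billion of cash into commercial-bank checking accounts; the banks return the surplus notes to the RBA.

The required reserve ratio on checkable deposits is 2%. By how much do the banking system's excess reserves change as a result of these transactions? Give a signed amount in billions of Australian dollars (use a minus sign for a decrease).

Currency withdrawal $479.5 billion: reserves −$479.5B, deposits −$479.5B.
Currency deposit $203.5 billion: reserves +$203.5B, deposits +$203.5B.
Totals: Δreserves = −$276B, Δdeposits = −$276B.
Δrequired reserves = 2% × −$276B = −$5.52B.
Δexcess reserves = Δreserves − Δrequired = −$276B − (−$5.52B) = -$270.48 billion.

-$270.48 billion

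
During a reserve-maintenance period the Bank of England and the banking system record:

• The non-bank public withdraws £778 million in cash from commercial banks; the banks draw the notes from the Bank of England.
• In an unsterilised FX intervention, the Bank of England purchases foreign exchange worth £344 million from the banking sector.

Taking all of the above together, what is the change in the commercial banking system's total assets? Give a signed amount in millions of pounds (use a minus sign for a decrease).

-£778 million

Bank of England balance sheet:
  Assets:      Foreign assets +£344M
  Liabilities: Bank reserves −£434M, Currency in circulation +£778M
Commercial banking system:
  Assets:      Reserves at CB −£434M, Foreign assets −£344M
  Liabilities: Checkable deposits −£778M
Change in total bank assets = -£778 million.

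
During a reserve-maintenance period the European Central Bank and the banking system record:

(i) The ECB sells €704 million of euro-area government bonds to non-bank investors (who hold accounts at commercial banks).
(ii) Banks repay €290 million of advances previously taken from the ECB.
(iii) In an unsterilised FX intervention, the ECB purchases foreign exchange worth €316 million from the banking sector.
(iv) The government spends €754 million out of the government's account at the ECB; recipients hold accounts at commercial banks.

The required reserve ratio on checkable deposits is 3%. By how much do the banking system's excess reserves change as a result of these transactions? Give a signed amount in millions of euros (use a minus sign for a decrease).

Asset sale (to non-banks) €704 million: reserves −€704M, deposits −€704M.
Discount-window repayment €290 million: reserves −€290M, deposits 0.
FX purchase €316 million: reserves +€316M, deposits 0.
Government spending €754 million: reserves +€754M, deposits +€754M.
Totals: Δreserves = +€76M, Δdeposits = +€50M.
Δrequired reserves = 3% × +€50M = +€1.5M.
Δexcess reserves = Δreserves − Δrequired = +€76M − (+€1.5M) = +€74.5 million.

+€74.5 million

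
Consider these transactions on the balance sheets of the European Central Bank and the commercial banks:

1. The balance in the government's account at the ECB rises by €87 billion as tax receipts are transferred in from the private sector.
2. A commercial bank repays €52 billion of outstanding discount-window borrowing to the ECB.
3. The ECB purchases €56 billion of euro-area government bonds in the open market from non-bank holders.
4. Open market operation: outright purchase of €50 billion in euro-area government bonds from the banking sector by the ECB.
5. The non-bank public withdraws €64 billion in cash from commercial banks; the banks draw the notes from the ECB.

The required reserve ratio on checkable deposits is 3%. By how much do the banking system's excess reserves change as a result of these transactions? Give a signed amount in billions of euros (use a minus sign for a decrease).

-€94.15 billion

Government account inflow €87 billion: reserves −€87B, deposits −€87B.
Discount-window repayment €52 billion: reserves −€52B, deposits 0.
Asset purchase (from non-banks) €56 billion: reserves +€56B, deposits +€56B.
OMO purchase (from banks) €50 billion: reserves +€50B, deposits 0.
Currency withdrawal €64 billion: reserves −€64B, deposits −€64B.
Totals: Δreserves = −€97B, Δdeposits = −€95B.
Δrequired reserves = 3% × −€95B = −€2.85B.
Δexcess reserves = Δreserves − Δrequired = −€97B − (−€2.85B) = -€94.15 billion.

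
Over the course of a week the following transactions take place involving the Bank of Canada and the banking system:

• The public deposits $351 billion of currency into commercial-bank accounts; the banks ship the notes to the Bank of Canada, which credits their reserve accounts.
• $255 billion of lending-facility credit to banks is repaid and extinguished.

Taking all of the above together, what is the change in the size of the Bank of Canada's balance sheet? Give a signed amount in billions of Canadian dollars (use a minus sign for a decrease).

-$255 billion

Currency deposit $351 billion: only the composition of liabilities changes → 0.
Discount-window repayment $255 billion: a Bank of Canada asset is shed → −$255B.
Net: 0 − 255 = -$255 billion.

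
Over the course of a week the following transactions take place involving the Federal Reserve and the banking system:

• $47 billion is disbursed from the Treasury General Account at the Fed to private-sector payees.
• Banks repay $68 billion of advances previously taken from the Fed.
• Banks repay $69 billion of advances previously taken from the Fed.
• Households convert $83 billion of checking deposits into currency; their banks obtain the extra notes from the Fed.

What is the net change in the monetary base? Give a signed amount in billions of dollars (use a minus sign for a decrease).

-$90 billion

Fed balance sheet:
  Assets:      Loans to banks −$137B
  Liabilities: Bank reserves −$173B, Currency in circulation +$83B, Government deposits −$47B
Monetary base = currency + reserves: +$83B + (−$173B) = -$90 billion.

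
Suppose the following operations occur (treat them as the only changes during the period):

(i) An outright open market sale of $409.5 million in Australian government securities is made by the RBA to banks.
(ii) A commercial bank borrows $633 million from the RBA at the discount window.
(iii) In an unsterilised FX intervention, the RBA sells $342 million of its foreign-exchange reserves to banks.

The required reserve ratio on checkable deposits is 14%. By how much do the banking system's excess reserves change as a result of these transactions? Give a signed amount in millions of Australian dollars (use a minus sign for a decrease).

OMO sale (to banks) $409.5 million: reserves −$409.5M, deposits 0.
Discount-window loan $633 million: reserves +$633M, deposits 0.
FX sale $342 million: reserves −$342M, deposits 0.
Totals: Δreserves = −$118.5M, Δdeposits = 0.
Δrequired reserves = 14% × 0 = 0.
Δexcess reserves = Δreserves − Δrequired = −$118.5M − (0) = -$118.5 million.

-$118.5 million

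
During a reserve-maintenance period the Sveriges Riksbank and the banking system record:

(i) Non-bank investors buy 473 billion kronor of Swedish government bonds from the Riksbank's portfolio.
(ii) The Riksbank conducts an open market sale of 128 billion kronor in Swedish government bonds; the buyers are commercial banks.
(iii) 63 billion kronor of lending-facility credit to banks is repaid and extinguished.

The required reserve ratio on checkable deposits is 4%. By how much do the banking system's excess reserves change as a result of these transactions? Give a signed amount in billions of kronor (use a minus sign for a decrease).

Asset sale (to non-banks) 473 billion kronor: reserves −473B, deposits −473B.
OMO sale (to banks) 128 billion kronor: reserves −128B, deposits 0.
Discount-window repayment 63 billion kronor: reserves −63B, deposits 0.
Totals: Δreserves = −664B, Δdeposits = −473B.
Δrequired reserves = 4% × −473B = −18.92B.
Δexcess reserves = Δreserves − Δrequired = −664B − (−18.92B) = -645.08 billion.

-645.08 billion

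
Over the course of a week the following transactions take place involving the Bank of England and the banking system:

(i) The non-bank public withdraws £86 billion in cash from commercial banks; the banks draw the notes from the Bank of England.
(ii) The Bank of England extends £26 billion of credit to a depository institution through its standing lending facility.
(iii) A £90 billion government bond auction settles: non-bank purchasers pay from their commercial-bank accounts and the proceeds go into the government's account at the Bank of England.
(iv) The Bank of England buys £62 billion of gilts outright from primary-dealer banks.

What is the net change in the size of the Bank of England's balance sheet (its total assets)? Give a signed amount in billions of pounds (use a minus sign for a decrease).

Bank of England balance sheet:
  Assets:      Securities +£62B, Loans to banks +£26B
  Liabilities: Bank reserves −£88B, Currency in circulation +£86B, Government deposits +£90B
Commercial banking system:
  Assets:      Reserves at CB −£88B, Securities −£62B
  Liabilities: Checkable deposits −£176B, Borrowings from CB +£26B
Change in total Bank of England assets = +£88 billion.

+£88 billion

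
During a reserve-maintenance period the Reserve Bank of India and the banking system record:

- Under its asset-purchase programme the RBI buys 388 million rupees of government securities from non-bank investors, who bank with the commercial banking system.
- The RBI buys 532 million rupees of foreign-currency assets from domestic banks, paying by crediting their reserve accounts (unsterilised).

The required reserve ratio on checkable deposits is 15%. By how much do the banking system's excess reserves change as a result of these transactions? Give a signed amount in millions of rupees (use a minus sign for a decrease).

Asset purchase (from non-banks) 388 million rupees: reserves +388M, deposits +388M.
FX purchase 532 million rupees: reserves +532M, deposits 0.
Totals: Δreserves = +920M, Δdeposits = +388M.
Δrequired reserves = 15% × +388M = +58.2M.
Δexcess reserves = Δreserves − Δrequired = +920M − (+58.2M) = +861.8 million.

+861.8 million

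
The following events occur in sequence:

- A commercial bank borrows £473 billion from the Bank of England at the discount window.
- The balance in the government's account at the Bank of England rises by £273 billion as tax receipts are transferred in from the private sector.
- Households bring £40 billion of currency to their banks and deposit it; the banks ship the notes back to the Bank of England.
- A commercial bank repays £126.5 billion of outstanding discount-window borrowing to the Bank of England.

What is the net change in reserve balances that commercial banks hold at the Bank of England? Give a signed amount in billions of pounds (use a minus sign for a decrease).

+£113.5 billion

Discount-window loan £473 billion: the loan is credited to the bank's reserve account → +£473B.
Government account inflow £273 billion: funds move from bank reserves into the government account → −£273B.
Currency deposit £40 billion: returned notes are swapped for reserve credit → +£40B.
Discount-window repayment £126.5 billion: repayment is debited from reserves → −£126.5B.
Net: 473 − 273 + 40 − 126.5 = +£113.5 billion.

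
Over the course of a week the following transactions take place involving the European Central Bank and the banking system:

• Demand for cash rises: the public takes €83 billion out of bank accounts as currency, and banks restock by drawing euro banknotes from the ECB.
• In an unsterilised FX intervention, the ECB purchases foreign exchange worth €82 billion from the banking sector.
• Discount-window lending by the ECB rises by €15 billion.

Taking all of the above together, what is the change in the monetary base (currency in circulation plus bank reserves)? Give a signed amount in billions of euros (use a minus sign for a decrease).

Currency withdrawal €83 billion: just a shift between currency and reserves — both are base money → 0.
FX purchase €82 billion: ECB balance sheet expands → +€82B.
Discount-window loan €15 billion: ECB balance sheet expands → +€15B.
Net: 0 + 82 + 15 = +€97 billion.

+€97 billion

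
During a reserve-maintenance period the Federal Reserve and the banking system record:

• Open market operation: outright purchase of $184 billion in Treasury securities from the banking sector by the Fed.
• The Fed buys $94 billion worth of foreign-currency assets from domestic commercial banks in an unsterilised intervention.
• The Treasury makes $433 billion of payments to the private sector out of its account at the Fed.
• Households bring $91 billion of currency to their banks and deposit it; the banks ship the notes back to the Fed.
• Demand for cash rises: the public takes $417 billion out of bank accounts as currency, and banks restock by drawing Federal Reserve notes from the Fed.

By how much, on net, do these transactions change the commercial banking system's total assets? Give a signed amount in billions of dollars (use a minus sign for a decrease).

OMO purchase (from banks) $184 billion: just an asset swap on bank balance sheets → 0.
FX purchase $94 billion: just an asset swap on bank balance sheets → 0.
Government spending $433 billion: bank balance sheets expand → +$433B.
Currency deposit $91 billion: bank balance sheets expand → +$91B.
Currency withdrawal $417 billion: bank balance sheets shrink → −$417B.
Net: 0 + 0 + 433 + 91 − 417 = +$107 billion.

+$107 billion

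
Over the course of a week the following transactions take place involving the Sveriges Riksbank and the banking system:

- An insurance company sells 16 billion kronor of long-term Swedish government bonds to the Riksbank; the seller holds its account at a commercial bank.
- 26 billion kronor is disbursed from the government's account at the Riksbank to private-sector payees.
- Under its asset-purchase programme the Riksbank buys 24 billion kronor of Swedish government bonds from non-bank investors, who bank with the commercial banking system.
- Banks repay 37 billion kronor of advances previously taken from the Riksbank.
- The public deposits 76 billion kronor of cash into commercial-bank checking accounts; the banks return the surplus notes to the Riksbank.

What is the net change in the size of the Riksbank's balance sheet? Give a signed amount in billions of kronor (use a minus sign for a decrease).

Asset purchase (from non-banks) 16 billion kronor: a Riksbank asset is acquired → +16B.
Government spending 26 billion kronor: only the composition of liabilities changes → 0.
Asset purchase (from non-banks) 24 billion kronor: a Riksbank asset is acquired → +24B.
Discount-window repayment 37 billion kronor: a Riksbank asset is shed → −37B.
Currency deposit 76 billion kronor: only the composition of liabilities changes → 0.
Net: 16 + 0 + 24 − 37 + 0 = +3 billion.

+3 billion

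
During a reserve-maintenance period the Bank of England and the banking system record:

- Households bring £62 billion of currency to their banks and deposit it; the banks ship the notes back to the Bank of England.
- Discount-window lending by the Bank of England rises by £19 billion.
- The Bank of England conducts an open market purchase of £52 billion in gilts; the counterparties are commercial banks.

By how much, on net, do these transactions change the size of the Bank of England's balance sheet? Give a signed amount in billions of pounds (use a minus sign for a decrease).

Bank of England balance sheet:
  Assets:      Securities +£52B, Loans to banks +£19B
  Liabilities: Bank reserves +£133B, Currency in circulation −£62B
Commercial banking system:
  Assets:      Reserves at CB +£133B, Securities −£52B
  Liabilities: Checkable deposits +£62B, Borrowings from CB +£19B
Change in total Bank of England assets = +£71 billion.

+£71 billion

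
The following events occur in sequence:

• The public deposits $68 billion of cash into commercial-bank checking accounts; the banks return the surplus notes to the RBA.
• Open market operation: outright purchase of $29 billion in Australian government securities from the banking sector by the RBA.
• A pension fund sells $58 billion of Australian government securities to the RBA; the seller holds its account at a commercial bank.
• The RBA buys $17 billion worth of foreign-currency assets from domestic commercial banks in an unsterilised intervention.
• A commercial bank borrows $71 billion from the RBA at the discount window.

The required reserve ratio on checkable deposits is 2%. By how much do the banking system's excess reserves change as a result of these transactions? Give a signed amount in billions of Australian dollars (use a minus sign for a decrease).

Currency deposit $68 billion: reserves +$68B, deposits +$68B.
OMO purchase (from banks) $29 billion: reserves +$29B, deposits 0.
Asset purchase (from non-banks) $58 billion: reserves +$58B, deposits +$58B.
FX purchase $17 billion: reserves +$17B, deposits 0.
Discount-window loan $71 billion: reserves +$71B, deposits 0.
Totals: Δreserves = +$243B, Δdeposits = +$126B.
Δrequired reserves = 2% × +$126B = +$2.52B.
Δexcess reserves = Δreserves − Δrequired = +$243B − (+$2.52B) = +$240.48 billion.

+$240.48 billion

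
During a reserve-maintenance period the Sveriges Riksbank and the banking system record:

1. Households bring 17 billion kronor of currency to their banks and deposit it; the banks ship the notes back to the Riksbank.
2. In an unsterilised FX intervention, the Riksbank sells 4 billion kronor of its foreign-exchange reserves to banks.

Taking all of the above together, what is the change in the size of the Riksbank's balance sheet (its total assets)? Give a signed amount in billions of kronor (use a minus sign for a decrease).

Riksbank balance sheet:
  Assets:      Foreign assets −4B
  Liabilities: Bank reserves +13B, Currency in circulation −17B
Commercial banking system:
  Assets:      Reserves at CB +13B, Foreign assets +4B
  Liabilities: Checkable deposits +17B
Change in total Riksbank assets = -4 billion.

-4 billion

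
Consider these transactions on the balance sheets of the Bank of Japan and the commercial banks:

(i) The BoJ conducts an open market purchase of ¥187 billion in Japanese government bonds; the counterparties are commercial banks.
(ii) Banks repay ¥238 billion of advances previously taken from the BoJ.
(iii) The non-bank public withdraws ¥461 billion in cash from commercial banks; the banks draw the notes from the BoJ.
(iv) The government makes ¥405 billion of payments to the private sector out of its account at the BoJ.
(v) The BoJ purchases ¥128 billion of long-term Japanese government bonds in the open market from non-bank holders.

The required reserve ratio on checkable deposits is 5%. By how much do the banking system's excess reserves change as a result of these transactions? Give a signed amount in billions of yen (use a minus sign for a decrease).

+¥17.4 billion

OMO purchase (from banks) ¥187 billion: reserves +¥187B, deposits 0.
Discount-window repayment ¥238 billion: reserves −¥238B, deposits 0.
Currency withdrawal ¥461 billion: reserves −¥461B, deposits −¥461B.
Government spending ¥405 billion: reserves +¥405B, deposits +¥405B.
Asset purchase (from non-banks) ¥128 billion: reserves +¥128B, deposits +¥128B.
Totals: Δreserves = +¥21B, Δdeposits = +¥72B.
Δrequired reserves = 5% × +¥72B = +¥3.6B.
Δexcess reserves = Δreserves − Δrequired = +¥21B − (+¥3.6B) = +¥17.4 billion.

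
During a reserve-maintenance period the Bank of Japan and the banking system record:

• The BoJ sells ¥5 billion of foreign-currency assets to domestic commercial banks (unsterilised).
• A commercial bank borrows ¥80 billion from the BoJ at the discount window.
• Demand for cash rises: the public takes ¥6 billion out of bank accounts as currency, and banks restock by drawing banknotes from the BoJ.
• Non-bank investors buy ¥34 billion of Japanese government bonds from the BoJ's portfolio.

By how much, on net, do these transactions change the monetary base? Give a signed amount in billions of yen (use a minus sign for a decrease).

+¥41 billion

BoJ balance sheet:
  Assets:      Securities −¥34B, Loans to banks +¥80B, Foreign assets −¥5B
  Liabilities: Bank reserves +¥35B, Currency in circulation +¥6B
Commercial banking system:
  Assets:      Reserves at CB +¥35B, Foreign assets +¥5B
  Liabilities: Checkable deposits −¥40B, Borrowings from CB +¥80B
Monetary base = currency + reserves: +¥6B + (+¥35B) = +¥41 billion.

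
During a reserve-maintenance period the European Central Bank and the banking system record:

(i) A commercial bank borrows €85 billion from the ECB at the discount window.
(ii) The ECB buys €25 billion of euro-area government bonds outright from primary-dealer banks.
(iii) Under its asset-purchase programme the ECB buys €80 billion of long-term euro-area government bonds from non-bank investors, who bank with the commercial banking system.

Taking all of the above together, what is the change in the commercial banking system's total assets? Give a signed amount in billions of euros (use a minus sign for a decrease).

+€165 billion

ECB balance sheet:
  Assets:      Securities +€105B, Loans to banks +€85B
  Liabilities: Bank reserves +€190B
Commercial banking system:
  Assets:      Reserves at CB +€190B, Securities −€25B
  Liabilities: Checkable deposits +€80B, Borrowings from CB +€85B
Change in total bank assets = +€165 billion.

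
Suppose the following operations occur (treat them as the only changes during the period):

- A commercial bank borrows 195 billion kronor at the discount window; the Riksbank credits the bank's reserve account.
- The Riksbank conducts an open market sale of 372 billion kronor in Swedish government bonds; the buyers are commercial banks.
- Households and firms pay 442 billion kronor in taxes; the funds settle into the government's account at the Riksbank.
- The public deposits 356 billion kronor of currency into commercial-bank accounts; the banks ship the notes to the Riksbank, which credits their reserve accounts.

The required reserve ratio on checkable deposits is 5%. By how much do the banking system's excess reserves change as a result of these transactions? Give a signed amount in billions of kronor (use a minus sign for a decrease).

Discount-window loan 195 billion kronor: reserves +195B, deposits 0.
OMO sale (to banks) 372 billion kronor: reserves −372B, deposits 0.
Government account inflow 442 billion kronor: reserves −442B, deposits −442B.
Currency deposit 356 billion kronor: reserves +356B, deposits +356B.
Totals: Δreserves = −263B, Δdeposits = −86B.
Δrequired reserves = 5% × −86B = −4.3B.
Δexcess reserves = Δreserves − Δrequired = −263B − (−4.3B) = -258.7 billion.

-258.7 billion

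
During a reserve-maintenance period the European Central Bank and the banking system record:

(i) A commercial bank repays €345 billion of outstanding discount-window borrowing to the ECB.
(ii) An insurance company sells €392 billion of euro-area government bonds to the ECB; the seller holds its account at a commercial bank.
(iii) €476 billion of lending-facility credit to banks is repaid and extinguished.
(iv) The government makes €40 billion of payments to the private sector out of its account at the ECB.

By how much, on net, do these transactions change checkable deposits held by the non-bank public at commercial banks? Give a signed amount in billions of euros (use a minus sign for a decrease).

+€432 billion

Discount-window repayment €345 billion: the counterparty is a bank, so public deposits are unchanged → 0.
Asset purchase (from non-banks) €392 billion: non-bank counterparties' bank balances rise → +€392B.
Discount-window repayment €476 billion: the counterparty is a bank, so public deposits are unchanged → 0.
Government spending €40 billion: non-bank counterparties' bank balances rise → +€40B.
Net: 0 + 392 + 0 + 40 = +€432 billion.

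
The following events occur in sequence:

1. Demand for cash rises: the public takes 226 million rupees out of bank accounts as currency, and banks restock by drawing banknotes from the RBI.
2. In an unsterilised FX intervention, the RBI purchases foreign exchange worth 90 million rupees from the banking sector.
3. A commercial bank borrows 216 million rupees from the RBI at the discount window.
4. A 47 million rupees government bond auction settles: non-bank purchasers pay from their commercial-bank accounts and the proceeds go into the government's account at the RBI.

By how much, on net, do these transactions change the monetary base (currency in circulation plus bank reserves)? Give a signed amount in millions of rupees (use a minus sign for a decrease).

Currency withdrawal 226 million rupees: just a shift between currency and reserves — both are base money → 0.
FX purchase 90 million rupees: RBI balance sheet expands → +90M.
Discount-window loan 216 million rupees: RBI balance sheet expands → +216M.
Government account inflow 47 million rupees: reserves shift to a non-base liability → −47M.
Net: 0 + 90 + 216 − 47 = +259 million.

+259 million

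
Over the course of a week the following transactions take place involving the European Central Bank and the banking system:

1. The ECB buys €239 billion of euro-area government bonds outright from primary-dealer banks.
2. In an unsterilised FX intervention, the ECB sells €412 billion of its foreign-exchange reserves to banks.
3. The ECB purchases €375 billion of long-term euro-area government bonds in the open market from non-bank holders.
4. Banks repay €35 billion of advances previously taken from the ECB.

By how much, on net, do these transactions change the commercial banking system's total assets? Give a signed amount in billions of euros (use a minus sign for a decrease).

+€340 billion

ECB balance sheet:
  Assets:      Securities +€614B, Loans to banks −€35B, Foreign assets −€412B
  Liabilities: Bank reserves +€167B
Commercial banking system:
  Assets:      Reserves at CB +€167B, Securities −€239B, Foreign assets +€412B
  Liabilities: Checkable deposits +€375B, Borrowings from CB −€35B
Change in total bank assets = +€340 billion.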